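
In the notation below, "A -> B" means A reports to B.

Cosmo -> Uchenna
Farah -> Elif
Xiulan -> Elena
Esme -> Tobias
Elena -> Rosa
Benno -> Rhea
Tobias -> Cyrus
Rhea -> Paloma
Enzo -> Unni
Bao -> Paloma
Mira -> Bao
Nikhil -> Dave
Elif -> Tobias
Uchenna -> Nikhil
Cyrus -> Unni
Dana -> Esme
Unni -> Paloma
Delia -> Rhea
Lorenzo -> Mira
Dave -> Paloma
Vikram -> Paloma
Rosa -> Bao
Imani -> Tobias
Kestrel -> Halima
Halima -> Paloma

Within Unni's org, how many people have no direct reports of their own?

4

The people in Unni's organization with no one reporting to them are Enzo, Imani, Farah, Dana. That is 4.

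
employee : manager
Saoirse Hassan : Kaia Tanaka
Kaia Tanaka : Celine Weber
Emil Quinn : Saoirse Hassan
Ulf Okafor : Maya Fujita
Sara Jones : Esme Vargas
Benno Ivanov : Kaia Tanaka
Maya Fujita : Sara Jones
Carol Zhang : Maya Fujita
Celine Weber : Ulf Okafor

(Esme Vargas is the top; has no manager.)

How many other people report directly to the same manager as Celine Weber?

Celine Weber reports to Ulf Okafor, and Ulf Okafor has no other direct reports. Celine Weber has 0 peers.

0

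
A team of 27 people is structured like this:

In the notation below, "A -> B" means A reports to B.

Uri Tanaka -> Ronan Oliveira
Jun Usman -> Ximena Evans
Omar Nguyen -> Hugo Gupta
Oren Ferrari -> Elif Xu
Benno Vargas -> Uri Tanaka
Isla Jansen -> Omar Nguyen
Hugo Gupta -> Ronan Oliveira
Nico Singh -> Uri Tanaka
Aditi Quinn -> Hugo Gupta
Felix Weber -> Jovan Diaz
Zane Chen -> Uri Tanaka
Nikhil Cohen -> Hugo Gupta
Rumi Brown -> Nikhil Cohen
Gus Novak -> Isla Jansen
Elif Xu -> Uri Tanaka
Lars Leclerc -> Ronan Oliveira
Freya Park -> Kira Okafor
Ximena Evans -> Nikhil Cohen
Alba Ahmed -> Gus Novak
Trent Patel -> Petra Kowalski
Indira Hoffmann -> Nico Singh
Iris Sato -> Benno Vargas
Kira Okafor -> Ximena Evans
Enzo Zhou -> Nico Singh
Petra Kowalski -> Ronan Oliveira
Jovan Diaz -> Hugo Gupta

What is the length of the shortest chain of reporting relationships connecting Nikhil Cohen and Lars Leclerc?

Nikhil Cohen is 2 levels below Ronan Oliveira, and Lars Leclerc is 1 level below Ronan Oliveira (their lowest common manager). The shortest path runs up from Nikhil Cohen to Ronan Oliveira and back down to Lars Leclerc: 2 + 1 = 3 links.

3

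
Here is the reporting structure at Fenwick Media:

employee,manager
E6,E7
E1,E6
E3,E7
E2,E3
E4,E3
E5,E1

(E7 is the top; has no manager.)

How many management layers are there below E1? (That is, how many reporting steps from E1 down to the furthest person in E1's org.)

1

The longest chain under E1 runs E1 → E5, which is 1 level below E1.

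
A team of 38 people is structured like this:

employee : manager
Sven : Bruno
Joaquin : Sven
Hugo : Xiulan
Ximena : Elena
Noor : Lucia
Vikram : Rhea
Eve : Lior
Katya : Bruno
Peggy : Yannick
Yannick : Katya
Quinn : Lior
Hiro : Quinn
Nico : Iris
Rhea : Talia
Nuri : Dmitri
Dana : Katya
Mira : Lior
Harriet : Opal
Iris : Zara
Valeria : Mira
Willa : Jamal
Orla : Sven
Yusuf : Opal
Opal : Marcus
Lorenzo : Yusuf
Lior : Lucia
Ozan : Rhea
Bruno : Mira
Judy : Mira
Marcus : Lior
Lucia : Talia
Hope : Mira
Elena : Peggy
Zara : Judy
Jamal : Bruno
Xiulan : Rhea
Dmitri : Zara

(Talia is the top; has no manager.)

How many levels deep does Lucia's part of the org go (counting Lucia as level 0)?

The longest chain under Lucia runs Lucia → Lior → Mira → Bruno → Katya → Yannick → Peggy → Elena → Ximena, which is 8 levels below Lucia.

8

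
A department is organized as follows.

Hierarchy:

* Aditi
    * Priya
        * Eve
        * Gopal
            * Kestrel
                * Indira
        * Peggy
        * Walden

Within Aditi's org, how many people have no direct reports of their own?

The people in Aditi's organization with no one reporting to them are Walden, Peggy, Indira, Eve. That is 4.

4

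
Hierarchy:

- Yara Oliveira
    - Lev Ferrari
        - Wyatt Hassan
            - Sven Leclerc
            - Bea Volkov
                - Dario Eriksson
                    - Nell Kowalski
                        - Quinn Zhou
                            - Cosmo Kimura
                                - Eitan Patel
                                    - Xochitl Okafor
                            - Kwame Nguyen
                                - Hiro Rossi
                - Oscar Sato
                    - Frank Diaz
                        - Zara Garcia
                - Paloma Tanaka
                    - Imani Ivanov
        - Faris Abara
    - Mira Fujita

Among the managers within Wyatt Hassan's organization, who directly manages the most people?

Direct-report counts within Wyatt Hassan's organization: Wyatt Hassan has 2; Bea Volkov has 3; Paloma Tanaka has 1; Oscar Sato has 1; Frank Diaz has 1; Dario Eriksson has 1; Nell Kowalski has 1; Quinn Zhou has 2; Kwame Nguyen has 1; Cosmo Kimura has 1; Eitan Patel has 1. The largest is 3, held by Bea Volkov.

Bea Volkov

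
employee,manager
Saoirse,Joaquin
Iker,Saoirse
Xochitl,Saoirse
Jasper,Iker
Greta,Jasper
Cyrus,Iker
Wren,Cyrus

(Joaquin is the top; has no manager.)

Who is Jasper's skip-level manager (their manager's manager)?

Saoirse

Jasper reports to Iker, and Iker reports to Saoirse. So Jasper's skip-level manager is Saoirse.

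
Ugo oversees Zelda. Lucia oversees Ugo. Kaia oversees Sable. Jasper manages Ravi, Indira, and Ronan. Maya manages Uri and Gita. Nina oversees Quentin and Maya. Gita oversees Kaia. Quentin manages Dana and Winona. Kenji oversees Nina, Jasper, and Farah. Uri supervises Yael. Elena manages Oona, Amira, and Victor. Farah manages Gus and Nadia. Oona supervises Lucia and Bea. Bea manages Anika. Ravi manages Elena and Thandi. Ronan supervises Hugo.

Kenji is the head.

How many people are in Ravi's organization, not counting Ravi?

10

Ravi directly manages Elena, Thandi. Under Elena: Victor, Amira, Oona, Bea, Anika, Lucia, Ugo, Zelda (8). Thandi has no reports. So Ravi's organization is 2 direct reports plus everyone under them: 9 + 1 = 10.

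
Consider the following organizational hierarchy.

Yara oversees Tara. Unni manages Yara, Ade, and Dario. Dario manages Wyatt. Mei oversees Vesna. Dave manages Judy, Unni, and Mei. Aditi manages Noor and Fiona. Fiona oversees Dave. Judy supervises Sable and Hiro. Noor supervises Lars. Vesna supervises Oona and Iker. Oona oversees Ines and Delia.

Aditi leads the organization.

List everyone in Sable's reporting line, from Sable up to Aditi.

Sable -> Judy -> Dave -> Fiona -> Aditi

Sable reports to Judy. Judy reports to Dave. Dave reports to Fiona. Fiona reports to Aditi. Aditi is at the top.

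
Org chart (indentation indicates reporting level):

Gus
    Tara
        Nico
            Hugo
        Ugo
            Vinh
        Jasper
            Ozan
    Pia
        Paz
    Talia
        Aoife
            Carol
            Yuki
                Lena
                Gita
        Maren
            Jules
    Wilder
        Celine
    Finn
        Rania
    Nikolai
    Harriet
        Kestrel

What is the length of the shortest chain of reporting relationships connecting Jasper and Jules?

Jasper is 2 levels below Gus, and Jules is 3 levels below Gus (their lowest common manager). The shortest path runs up from Jasper to Gus and back down to Jules: 2 + 3 = 5 links.

5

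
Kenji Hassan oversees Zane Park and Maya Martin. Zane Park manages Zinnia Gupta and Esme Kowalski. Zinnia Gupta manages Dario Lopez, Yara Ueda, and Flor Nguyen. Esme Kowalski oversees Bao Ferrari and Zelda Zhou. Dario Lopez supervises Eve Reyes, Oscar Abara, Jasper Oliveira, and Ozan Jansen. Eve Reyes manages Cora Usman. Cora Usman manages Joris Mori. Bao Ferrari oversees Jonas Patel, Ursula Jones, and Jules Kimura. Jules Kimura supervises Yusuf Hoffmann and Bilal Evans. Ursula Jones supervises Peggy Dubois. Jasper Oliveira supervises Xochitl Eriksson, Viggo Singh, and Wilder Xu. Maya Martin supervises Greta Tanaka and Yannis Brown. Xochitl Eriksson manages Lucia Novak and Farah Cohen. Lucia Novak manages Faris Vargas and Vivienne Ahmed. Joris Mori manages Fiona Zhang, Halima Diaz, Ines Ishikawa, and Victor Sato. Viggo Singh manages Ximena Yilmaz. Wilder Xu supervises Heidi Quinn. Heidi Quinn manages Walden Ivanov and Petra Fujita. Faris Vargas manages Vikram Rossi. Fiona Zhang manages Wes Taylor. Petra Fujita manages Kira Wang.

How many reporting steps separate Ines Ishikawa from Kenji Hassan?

7

Chain from Ines Ishikawa up to Kenji Hassan: Ines Ishikawa → Joris Mori → Cora Usman → Eve Reyes → Dario Lopez → Zinnia Gupta → Zane Park → Kenji Hassan. That is 7 steps up, so Ines Ishikawa is 7 levels below Kenji Hassan.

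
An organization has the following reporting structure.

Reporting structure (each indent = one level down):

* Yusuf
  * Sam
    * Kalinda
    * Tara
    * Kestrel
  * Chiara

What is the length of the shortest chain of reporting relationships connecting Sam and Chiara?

2

Sam is 1 level below Yusuf, and Chiara is 1 level below Yusuf (their lowest common manager). The shortest path runs up from Sam to Yusuf and back down to Chiara: 1 + 1 = 2 links.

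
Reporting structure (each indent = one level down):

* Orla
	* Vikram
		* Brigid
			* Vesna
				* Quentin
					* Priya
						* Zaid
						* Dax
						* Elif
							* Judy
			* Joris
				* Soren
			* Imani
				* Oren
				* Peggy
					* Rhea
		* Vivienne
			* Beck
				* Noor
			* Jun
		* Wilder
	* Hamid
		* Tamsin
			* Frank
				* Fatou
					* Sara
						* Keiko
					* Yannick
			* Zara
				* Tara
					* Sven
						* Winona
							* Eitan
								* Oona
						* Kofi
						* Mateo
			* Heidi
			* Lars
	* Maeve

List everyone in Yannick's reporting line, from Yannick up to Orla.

Yannick -> Fatou -> Frank -> Tamsin -> Hamid -> Orla

Yannick reports to Fatou. Fatou reports to Frank. Frank reports to Tamsin. Tamsin reports to Hamid. Hamid reports to Orla. Orla is at the top.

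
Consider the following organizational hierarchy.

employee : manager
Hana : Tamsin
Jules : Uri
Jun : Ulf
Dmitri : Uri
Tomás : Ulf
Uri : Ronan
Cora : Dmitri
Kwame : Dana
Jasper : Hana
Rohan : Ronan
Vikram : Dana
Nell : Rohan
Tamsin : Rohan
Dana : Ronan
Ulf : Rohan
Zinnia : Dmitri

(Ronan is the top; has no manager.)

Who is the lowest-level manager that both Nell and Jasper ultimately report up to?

Nell's chain of managers is Rohan, Ronan. Jasper's chain of managers is Hana, Tamsin, Rohan, Ronan. The first manager that appears in both chains is Rohan.

Rohan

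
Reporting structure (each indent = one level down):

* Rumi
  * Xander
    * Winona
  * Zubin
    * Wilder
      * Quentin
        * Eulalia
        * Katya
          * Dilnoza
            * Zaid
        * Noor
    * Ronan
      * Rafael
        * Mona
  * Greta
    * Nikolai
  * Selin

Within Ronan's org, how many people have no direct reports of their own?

1

The only person in Ronan's organization with no one reporting to them is Mona. That is 1.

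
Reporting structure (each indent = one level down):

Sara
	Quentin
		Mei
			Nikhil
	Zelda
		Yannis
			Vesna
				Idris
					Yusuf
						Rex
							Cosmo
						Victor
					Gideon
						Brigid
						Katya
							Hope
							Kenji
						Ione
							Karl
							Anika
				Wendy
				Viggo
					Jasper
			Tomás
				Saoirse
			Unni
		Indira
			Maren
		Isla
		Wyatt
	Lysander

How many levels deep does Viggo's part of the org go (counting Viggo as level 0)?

1

The longest chain under Viggo runs Viggo → Jasper, which is 1 level below Viggo.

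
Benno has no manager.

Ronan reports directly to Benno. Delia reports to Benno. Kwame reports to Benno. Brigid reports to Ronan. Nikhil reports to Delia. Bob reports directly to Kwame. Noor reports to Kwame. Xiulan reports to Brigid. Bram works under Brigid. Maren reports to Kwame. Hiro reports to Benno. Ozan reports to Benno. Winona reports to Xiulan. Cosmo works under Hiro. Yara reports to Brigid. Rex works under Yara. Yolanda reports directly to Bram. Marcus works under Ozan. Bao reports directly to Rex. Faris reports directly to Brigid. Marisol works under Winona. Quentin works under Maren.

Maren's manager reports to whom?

Maren reports to Kwame, and Kwame reports to Benno. So Maren's skip-level manager is Benno.

Benno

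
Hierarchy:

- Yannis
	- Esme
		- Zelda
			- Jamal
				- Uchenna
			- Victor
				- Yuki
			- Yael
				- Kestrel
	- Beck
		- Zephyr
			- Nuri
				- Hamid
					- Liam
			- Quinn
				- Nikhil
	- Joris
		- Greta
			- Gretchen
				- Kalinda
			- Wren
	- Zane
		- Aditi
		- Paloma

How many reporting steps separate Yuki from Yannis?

4

Chain from Yuki up to Yannis: Yuki → Victor → Zelda → Esme → Yannis. That is 4 steps up, so Yuki is 4 levels below Yannis.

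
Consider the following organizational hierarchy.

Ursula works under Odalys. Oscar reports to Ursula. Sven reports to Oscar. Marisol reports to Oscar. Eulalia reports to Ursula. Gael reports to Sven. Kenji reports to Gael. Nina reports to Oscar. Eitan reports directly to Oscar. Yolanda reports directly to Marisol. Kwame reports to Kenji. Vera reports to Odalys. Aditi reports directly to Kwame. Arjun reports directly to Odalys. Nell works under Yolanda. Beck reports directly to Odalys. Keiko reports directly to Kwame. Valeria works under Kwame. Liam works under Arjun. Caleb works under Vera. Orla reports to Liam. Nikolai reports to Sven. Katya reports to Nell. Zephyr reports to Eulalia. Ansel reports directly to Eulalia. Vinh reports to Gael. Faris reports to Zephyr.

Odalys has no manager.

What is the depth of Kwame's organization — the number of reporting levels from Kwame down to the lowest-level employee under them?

The longest chain under Kwame runs Kwame → Valeria, which is 1 level below Kwame.

1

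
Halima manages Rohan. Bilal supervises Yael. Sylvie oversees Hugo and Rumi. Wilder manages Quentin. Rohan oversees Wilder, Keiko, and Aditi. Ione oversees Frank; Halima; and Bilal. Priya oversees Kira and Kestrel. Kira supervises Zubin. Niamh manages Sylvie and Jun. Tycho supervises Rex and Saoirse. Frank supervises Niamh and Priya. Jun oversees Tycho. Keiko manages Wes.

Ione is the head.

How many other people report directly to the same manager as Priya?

Priya reports to Frank. Frank's other direct reports are Niamh — 1 peer.

1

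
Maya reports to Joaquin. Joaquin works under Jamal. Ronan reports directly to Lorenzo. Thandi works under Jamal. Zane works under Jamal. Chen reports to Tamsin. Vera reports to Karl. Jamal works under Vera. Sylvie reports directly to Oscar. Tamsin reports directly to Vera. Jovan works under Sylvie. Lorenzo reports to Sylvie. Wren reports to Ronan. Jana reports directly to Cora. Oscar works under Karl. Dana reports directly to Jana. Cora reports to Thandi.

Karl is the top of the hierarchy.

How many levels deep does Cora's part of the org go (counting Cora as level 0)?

2

The longest chain under Cora runs Cora → Jana → Dana, which is 2 levels below Cora.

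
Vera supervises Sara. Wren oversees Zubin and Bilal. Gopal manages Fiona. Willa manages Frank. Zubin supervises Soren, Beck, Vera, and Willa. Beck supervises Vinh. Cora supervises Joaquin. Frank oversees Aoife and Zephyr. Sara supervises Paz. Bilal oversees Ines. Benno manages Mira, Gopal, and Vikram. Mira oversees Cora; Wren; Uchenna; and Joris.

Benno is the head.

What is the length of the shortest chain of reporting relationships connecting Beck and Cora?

Beck is 3 levels below Mira, and Cora is 1 level below Mira (their lowest common manager). The shortest path runs up from Beck to Mira and back down to Cora: 3 + 1 = 4 links.

4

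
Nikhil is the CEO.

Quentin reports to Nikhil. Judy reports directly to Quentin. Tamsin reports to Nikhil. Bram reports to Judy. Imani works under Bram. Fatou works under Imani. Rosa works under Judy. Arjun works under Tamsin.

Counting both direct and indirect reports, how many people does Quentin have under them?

Quentin directly manages Judy. Under Judy: Rosa, Bram, Imani, Fatou (4). That's 5 in total.

5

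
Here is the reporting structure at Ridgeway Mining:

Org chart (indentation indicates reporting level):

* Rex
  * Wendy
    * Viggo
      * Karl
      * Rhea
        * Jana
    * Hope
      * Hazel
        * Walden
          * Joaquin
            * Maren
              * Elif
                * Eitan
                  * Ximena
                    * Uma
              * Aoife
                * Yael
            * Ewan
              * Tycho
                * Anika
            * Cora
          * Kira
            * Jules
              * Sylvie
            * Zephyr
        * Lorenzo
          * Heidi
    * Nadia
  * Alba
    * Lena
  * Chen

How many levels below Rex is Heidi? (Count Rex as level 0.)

5

Chain from Heidi up to Rex: Heidi → Lorenzo → Hazel → Hope → Wendy → Rex. That is 5 steps up, so Heidi is 5 levels below Rex.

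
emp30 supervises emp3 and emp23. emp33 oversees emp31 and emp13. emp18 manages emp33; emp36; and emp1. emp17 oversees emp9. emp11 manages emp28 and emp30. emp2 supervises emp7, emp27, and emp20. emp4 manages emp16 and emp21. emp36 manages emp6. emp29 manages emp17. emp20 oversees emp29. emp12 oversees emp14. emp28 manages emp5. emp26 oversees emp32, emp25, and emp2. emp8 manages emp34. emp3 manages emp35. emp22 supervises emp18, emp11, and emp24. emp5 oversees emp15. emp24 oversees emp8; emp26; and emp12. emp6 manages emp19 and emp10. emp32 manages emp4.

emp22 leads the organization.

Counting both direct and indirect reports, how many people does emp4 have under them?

emp4 directly manages emp16, emp21. emp16 has no reports. emp21 has no reports. So emp4's organization is 2 direct reports plus everyone under them: 1 + 1 = 2.

2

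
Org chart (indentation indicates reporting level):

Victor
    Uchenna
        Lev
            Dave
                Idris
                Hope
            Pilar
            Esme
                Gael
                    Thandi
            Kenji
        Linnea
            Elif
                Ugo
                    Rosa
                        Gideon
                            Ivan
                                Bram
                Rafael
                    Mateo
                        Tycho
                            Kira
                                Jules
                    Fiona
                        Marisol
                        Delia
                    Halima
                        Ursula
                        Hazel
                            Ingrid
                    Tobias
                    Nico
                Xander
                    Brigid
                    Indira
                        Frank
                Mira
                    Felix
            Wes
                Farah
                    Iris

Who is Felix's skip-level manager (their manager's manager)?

Elif

Felix reports to Mira, and Mira reports to Elif. So Felix's skip-level manager is Elif.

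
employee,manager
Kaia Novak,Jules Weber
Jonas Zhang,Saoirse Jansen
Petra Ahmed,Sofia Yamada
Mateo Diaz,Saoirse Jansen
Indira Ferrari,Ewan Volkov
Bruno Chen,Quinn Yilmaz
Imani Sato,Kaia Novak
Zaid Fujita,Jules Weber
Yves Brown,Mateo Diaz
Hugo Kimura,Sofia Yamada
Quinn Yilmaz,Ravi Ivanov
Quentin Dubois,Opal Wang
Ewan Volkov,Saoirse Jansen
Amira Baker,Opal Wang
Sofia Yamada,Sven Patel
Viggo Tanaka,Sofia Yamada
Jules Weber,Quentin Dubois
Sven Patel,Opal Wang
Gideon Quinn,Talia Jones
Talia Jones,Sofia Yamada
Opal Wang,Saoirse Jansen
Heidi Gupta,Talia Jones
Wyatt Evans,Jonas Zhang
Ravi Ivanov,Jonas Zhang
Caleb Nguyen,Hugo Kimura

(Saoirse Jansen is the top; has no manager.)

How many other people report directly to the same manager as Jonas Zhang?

Jonas Zhang reports to Saoirse Jansen. Saoirse Jansen's other direct reports are Opal Wang, Mateo Diaz, Ewan Volkov — 3 peers.

3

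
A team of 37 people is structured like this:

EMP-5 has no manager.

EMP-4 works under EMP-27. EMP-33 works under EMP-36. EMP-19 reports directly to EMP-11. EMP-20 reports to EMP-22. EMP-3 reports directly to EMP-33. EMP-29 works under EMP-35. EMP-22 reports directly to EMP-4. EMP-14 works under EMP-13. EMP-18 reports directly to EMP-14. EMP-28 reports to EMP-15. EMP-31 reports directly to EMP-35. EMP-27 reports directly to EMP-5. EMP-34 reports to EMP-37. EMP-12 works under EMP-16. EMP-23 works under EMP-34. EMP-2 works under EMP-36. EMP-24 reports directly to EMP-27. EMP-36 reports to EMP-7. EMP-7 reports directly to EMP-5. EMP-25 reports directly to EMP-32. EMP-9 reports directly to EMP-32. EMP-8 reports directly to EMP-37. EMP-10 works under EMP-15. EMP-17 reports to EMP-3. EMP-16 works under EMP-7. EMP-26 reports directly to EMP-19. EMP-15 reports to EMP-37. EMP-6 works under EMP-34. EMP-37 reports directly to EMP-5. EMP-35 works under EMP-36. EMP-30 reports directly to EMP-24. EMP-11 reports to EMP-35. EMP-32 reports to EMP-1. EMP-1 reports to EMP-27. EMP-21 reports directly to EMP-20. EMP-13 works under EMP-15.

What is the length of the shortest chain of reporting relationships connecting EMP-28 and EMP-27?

EMP-28 is 3 levels below EMP-5, and EMP-27 is 1 level below EMP-5 (their lowest common manager). The shortest path runs up from EMP-28 to EMP-5 and back down to EMP-27: 3 + 1 = 4 links.

4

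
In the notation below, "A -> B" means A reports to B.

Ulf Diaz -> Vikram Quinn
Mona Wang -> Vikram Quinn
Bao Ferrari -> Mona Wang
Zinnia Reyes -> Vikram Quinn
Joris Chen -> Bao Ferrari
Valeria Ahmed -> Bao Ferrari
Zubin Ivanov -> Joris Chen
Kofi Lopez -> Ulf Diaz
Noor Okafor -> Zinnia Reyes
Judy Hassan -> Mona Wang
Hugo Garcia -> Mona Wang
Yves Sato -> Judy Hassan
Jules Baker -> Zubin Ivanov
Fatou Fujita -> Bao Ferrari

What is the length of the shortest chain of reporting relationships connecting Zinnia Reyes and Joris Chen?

4

Zinnia Reyes is 1 level below Vikram Quinn, and Joris Chen is 3 levels below Vikram Quinn (their lowest common manager). The shortest path runs up from Zinnia Reyes to Vikram Quinn and back down to Joris Chen: 1 + 3 = 4 links.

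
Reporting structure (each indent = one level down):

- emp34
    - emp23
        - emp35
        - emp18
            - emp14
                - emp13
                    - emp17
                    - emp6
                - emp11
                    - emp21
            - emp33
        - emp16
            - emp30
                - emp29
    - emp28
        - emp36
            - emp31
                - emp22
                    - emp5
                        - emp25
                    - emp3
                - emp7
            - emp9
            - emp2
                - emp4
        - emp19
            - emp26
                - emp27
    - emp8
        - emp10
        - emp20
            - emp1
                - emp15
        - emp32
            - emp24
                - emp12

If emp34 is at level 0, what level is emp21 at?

Chain from emp21 up to emp34: emp21 → emp11 → emp14 → emp18 → emp23 → emp34. That is 5 steps up, so emp21 is 5 levels below emp34.

5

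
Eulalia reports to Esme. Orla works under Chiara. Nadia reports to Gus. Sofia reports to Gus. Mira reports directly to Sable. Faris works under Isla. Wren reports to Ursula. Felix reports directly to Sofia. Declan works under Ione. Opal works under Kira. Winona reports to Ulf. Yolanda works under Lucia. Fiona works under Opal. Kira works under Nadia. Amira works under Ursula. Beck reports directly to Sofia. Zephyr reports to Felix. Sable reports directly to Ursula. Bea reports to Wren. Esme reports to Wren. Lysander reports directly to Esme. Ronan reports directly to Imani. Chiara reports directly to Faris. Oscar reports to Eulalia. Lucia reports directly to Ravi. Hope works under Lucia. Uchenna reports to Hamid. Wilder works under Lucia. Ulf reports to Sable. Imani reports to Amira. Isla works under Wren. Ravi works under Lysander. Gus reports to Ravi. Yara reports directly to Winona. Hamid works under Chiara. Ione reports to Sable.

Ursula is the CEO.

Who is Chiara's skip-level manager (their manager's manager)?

Chiara reports to Faris, and Faris reports to Isla. So Chiara's skip-level manager is Isla.

Isla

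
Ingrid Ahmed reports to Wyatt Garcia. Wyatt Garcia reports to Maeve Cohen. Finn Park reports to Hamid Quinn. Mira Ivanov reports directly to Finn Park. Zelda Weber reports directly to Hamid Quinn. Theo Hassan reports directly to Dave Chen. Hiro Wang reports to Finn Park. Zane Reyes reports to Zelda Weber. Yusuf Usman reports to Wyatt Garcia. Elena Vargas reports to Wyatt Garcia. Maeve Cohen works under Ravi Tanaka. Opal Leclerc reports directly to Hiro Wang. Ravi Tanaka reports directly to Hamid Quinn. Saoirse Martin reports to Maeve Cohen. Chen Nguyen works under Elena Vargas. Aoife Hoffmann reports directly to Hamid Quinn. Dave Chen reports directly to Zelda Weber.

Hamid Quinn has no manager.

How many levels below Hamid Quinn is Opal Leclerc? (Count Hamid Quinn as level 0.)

Chain from Opal Leclerc up to Hamid Quinn: Opal Leclerc → Hiro Wang → Finn Park → Hamid Quinn. That is 3 steps up, so Opal Leclerc is 3 levels below Hamid Quinn.

3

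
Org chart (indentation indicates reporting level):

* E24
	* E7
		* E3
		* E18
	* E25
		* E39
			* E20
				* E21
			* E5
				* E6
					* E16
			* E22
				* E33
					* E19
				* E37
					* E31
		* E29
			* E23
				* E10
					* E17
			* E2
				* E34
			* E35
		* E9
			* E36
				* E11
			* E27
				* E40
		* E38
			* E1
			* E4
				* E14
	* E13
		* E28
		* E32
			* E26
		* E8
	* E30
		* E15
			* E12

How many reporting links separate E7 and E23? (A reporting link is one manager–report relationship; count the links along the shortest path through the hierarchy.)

4

E7 is 1 level below E24, and E23 is 3 levels below E24 (their lowest common manager). The shortest path runs up from E7 to E24 and back down to E23: 1 + 3 = 4 links.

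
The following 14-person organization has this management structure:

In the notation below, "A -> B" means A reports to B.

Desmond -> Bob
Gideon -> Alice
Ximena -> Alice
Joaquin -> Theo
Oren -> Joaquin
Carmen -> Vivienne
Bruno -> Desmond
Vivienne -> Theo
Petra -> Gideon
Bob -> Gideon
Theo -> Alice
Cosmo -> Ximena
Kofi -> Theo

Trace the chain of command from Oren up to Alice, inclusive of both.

Oren reports to Joaquin. Joaquin reports to Theo. Theo reports to Alice. Alice is at the top.

Oren -> Joaquin -> Theo -> Alice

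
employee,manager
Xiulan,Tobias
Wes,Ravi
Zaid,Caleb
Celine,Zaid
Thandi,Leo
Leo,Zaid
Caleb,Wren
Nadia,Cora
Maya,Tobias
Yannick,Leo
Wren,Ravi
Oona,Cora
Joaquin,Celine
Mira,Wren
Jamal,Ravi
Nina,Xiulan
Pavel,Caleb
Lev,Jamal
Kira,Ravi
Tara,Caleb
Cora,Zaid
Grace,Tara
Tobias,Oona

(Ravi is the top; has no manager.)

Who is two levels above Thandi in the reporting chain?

Thandi reports to Leo, and Leo reports to Zaid. So Thandi's skip-level manager is Zaid.

Zaid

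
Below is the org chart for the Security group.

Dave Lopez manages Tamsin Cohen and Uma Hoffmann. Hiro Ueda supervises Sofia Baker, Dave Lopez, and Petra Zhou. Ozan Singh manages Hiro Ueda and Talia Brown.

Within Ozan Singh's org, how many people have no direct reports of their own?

The people in Ozan Singh's organization with no one reporting to them are Talia Brown, Sofia Baker, Petra Zhou, Uma Hoffmann, Tamsin Cohen. That is 5.

5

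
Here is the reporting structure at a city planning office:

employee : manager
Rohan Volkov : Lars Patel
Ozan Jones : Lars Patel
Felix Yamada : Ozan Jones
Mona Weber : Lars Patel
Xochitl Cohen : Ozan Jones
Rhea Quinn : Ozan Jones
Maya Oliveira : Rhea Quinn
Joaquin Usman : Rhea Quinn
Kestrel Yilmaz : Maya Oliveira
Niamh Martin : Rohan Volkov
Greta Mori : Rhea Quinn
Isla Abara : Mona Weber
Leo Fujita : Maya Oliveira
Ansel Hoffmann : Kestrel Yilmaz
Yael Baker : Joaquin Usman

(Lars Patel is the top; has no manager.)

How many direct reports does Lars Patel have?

3

Lars Patel directly manages Rohan Volkov, Ozan Jones, Mona Weber. That is 3 direct reports.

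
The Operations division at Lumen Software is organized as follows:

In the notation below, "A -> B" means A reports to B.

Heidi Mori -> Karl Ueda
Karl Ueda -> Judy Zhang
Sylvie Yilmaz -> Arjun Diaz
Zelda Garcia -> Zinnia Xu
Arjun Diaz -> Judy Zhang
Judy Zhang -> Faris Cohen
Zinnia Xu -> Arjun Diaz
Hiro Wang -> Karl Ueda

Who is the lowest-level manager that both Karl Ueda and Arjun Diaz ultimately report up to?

Judy Zhang

Karl Ueda's chain of managers is Judy Zhang, Faris Cohen. Arjun Diaz's chain of managers is Judy Zhang, Faris Cohen. The first manager that appears in both chains is Judy Zhang.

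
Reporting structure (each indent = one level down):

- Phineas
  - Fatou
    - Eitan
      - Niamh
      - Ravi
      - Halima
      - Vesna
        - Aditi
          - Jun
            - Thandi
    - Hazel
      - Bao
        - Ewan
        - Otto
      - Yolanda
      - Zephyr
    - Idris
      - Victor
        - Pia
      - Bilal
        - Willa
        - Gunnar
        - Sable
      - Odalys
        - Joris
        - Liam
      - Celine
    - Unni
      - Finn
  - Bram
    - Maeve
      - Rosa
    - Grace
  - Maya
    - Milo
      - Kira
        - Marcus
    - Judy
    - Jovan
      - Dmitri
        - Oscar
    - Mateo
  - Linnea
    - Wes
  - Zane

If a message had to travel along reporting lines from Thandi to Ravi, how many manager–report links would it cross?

5

Thandi is 4 levels below Eitan, and Ravi is 1 level below Eitan (their lowest common manager). The shortest path runs up from Thandi to Eitan and back down to Ravi: 4 + 1 = 5 links.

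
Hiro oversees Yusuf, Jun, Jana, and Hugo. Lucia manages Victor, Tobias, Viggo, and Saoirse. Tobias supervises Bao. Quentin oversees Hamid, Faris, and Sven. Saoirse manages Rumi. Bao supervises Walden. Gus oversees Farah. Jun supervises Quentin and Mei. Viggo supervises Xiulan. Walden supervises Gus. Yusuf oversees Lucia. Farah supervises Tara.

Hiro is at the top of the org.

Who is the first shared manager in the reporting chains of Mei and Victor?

Hiro

Mei's chain of managers is Jun, Hiro. Victor's chain of managers is Lucia, Yusuf, Hiro. The first manager that appears in both chains is Hiro.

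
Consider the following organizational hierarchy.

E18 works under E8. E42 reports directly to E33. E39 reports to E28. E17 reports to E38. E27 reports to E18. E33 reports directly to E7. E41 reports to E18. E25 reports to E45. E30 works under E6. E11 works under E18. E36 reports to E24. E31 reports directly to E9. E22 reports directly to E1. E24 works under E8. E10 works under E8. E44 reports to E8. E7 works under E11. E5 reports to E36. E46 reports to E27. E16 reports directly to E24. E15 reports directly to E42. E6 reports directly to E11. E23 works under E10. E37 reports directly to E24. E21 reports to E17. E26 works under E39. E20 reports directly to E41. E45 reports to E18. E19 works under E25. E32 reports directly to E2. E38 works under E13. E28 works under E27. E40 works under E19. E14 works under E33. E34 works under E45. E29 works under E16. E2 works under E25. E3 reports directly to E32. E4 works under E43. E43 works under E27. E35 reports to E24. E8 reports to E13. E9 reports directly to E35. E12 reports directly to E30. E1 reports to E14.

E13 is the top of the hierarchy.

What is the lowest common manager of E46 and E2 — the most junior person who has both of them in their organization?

E18

E46's chain of managers is E27, E18, E8, E13. E2's chain of managers is E25, E45, E18, E8, E13. The first manager that appears in both chains is E18.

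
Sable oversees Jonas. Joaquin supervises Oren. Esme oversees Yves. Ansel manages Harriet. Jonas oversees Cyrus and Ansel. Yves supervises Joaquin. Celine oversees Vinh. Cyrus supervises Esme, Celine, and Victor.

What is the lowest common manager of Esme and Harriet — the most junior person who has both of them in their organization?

Esme's chain of managers is Cyrus, Jonas, Sable. Harriet's chain of managers is Ansel, Jonas, Sable. The first manager that appears in both chains is Jonas.

Jonas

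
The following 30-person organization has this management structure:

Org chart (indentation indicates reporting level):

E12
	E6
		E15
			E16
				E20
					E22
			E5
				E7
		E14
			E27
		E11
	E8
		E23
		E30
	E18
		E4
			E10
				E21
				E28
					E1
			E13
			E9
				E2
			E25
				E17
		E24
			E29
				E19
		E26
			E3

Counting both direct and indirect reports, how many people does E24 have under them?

E24 directly manages E29. Under E29: E19 (1). That's 2 in total.

2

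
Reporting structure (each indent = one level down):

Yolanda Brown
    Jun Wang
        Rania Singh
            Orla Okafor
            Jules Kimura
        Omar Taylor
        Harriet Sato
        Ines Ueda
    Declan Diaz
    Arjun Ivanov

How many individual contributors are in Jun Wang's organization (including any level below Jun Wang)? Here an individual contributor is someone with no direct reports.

5

The people in Jun Wang's organization with no one reporting to them are Ines Ueda, Harriet Sato, Omar Taylor, Jules Kimura, Orla Okafor. That is 5.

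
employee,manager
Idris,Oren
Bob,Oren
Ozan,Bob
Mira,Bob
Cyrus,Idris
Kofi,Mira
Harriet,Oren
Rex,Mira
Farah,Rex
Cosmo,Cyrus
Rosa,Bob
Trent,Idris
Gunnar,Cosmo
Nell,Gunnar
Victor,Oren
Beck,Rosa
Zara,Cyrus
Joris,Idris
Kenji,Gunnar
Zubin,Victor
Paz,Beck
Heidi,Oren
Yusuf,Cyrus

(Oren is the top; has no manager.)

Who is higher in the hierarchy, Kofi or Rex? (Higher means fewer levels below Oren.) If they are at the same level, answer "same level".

Both Kofi and Rex are 3 levels below Oren.

same level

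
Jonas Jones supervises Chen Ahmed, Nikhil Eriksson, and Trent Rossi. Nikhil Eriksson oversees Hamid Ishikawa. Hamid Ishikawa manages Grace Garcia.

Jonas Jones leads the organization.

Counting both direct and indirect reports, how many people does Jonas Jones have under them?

5

Jonas Jones directly manages Chen Ahmed, Trent Rossi, Nikhil Eriksson. Chen Ahmed has no reports. Trent Rossi has no reports. Under Nikhil Eriksson: Hamid Ishikawa, Grace Garcia (2). So Jonas Jones's organization is 3 direct reports plus everyone under them: 1 + 1 + 3 = 5.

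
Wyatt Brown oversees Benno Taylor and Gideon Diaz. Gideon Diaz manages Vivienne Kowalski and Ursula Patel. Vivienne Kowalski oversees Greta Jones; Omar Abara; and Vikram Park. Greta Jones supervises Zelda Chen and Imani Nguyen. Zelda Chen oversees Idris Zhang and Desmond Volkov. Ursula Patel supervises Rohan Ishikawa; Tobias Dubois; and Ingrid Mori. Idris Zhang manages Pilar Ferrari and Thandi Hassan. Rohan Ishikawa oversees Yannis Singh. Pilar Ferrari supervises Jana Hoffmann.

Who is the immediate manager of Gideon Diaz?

Wyatt Brown

Gideon Diaz reports directly to Wyatt Brown.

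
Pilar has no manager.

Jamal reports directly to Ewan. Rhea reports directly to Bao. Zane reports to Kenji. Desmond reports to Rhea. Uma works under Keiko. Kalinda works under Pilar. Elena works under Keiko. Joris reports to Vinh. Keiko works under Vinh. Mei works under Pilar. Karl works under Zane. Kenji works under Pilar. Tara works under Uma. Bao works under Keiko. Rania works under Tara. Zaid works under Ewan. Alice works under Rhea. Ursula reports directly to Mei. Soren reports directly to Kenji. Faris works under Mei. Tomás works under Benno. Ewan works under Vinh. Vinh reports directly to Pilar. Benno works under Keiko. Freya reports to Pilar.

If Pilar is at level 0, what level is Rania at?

5

Chain from Rania up to Pilar: Rania → Tara → Uma → Keiko → Vinh → Pilar. That is 5 steps up, so Rania is 5 levels below Pilar.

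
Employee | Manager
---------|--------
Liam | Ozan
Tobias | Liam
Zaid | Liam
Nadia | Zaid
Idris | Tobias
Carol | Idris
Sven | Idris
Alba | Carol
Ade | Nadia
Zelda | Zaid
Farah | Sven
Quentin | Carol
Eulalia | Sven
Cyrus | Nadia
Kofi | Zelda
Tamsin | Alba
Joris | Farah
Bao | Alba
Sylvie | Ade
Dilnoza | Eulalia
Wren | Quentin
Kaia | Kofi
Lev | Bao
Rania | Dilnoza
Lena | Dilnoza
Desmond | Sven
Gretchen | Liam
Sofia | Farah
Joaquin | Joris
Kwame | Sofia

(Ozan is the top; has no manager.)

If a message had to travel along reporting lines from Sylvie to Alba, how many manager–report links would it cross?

Sylvie is 4 levels below Liam, and Alba is 4 levels below Liam (their lowest common manager). The shortest path runs up from Sylvie to Liam and back down to Alba: 4 + 4 = 8 links.

8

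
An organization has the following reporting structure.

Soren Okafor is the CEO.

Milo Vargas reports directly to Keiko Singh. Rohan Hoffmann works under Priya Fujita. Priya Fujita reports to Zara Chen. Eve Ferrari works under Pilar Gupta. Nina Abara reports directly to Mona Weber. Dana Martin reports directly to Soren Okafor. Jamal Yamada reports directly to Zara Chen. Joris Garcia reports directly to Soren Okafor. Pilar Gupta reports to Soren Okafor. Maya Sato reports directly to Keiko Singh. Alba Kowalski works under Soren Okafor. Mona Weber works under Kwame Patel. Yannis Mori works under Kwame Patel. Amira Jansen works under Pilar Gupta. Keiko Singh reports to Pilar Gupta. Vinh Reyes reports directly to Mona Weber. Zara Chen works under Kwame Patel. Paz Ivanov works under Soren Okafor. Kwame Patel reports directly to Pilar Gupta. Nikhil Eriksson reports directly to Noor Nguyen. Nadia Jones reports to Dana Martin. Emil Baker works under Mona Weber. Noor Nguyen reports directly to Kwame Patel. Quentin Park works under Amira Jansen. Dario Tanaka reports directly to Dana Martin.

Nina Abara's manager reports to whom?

Nina Abara reports to Mona Weber, and Mona Weber reports to Kwame Patel. So Nina Abara's skip-level manager is Kwame Patel.

Kwame Patel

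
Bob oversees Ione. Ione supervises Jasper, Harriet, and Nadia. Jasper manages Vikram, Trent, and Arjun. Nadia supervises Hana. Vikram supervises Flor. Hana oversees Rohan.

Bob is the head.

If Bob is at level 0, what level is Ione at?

1

Chain from Ione up to Bob: Ione → Bob. That is 1 step up, so Ione is 1 level below Bob.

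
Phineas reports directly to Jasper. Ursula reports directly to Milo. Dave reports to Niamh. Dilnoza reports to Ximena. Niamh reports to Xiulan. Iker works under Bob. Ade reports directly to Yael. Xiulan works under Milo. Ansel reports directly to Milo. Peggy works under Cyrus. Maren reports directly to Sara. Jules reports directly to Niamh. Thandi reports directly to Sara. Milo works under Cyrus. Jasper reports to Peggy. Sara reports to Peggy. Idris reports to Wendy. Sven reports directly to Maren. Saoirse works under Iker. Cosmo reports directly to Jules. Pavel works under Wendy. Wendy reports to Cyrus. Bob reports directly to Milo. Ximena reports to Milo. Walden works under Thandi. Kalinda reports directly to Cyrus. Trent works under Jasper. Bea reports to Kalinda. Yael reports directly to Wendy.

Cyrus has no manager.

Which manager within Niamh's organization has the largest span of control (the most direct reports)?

Direct-report counts within Niamh's organization: Niamh has 2; Jules has 1. The largest is 2, held by Niamh.

Niamh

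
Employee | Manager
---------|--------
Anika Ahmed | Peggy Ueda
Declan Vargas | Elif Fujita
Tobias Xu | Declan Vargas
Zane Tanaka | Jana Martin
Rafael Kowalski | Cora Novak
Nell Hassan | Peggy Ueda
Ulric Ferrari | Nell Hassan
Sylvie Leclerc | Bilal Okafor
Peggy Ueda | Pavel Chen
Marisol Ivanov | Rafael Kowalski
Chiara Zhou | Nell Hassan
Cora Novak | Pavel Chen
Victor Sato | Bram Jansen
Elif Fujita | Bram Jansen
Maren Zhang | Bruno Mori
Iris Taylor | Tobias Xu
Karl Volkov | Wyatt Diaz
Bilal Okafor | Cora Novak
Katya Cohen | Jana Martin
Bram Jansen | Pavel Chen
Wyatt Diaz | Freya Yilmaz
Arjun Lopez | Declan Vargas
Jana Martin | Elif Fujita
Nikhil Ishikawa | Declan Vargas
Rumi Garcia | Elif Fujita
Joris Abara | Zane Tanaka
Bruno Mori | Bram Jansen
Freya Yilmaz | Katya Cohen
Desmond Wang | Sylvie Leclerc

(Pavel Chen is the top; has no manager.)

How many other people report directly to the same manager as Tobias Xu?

2

Tobias Xu reports to Declan Vargas. Declan Vargas's other direct reports are Arjun Lopez, Nikhil Ishikawa — 2 peers.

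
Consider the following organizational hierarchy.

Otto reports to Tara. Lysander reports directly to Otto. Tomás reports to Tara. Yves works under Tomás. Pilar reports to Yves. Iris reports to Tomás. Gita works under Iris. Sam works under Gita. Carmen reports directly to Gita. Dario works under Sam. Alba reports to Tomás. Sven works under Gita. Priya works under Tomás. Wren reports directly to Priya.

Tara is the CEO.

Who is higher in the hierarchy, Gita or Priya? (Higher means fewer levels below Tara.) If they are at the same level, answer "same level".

Gita is 3 levels below Tara; Priya is 2. Priya is higher.

Priya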